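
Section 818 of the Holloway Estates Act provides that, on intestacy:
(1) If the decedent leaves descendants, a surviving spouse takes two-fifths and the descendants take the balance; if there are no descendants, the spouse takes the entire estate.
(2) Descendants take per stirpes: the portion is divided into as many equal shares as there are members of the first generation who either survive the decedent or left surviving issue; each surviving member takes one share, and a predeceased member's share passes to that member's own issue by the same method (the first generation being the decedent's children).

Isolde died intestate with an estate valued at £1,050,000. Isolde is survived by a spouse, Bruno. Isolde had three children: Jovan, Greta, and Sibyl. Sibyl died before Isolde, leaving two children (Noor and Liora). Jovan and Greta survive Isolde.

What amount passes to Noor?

Noor receives £105,000.

Bruno takes two-fifths of £1,050,000 = £420,000. The remaining £630,000 passes to the descendants.
The descendants' portion (£630,000) is divided into 3 shares of £210,000: Jovan and Greta each take £210,000; Sibyl's £210,000 share passes to Sibyl's issue.
Sibyl's share (£210,000) is divided into 2 shares of £105,000: Noor and Liora each take £105,000.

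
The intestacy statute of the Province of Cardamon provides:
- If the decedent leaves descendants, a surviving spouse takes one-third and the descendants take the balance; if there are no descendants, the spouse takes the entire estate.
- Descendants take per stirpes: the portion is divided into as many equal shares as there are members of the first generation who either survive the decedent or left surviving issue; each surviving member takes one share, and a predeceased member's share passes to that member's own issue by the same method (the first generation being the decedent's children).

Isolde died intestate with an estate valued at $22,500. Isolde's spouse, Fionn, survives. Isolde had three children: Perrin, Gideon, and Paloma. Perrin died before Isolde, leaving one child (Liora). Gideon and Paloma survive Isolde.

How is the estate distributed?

Fionn: $7,500; Liora: $5,000; Gideon: $5,000; Paloma: $5,000

Fionn takes one-third of $22,500 = $7,500. The remaining $15,000 passes to the descendants.
The descendants' portion ($15,000) is divided into 3 shares of $5,000: Gideon and Paloma each take $5,000; Perrin's $5,000 share passes to Perrin's issue.
Perrin's share ($5,000) passes entirely to Liora.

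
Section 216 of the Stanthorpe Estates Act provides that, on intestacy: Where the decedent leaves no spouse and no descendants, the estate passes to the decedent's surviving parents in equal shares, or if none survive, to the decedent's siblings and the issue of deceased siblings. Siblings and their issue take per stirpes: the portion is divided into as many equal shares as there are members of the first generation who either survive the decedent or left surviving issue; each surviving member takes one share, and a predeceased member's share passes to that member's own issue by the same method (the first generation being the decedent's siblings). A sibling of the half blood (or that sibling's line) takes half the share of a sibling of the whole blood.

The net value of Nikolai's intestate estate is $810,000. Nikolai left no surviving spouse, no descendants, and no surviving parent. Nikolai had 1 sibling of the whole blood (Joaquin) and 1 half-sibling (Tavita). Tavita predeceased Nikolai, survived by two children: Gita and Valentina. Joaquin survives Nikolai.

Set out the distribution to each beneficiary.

Joaquin: $540,000; Gita: $135,000; Valentina: $135,000

The entire $810,000 passes to the siblings and their issue.
Counting each half-blood sibling's line as half a unit, there are 3/2 units in $810,000, so one unit is $540,000. Whole-blood lines (Joaquin) take $540,000 each; half-blood lines (Tavita) take $270,000 each.
Tavita's share ($270,000) is divided into 2 shares of $135,000: Gita and Valentina each take $135,000.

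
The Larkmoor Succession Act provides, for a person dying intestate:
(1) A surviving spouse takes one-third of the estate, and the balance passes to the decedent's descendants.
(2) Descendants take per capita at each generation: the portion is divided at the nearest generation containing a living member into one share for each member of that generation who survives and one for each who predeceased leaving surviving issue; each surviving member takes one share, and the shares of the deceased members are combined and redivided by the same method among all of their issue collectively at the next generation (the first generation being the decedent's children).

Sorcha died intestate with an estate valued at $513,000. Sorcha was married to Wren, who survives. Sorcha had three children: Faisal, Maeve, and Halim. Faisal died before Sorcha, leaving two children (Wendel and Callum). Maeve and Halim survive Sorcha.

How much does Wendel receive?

Wendel receives $57,000.

Wren takes one-third of $513,000 = $171,000. The remaining $342,000 passes to the descendants.
The descendants' portion ($342,000) is divided at the children's generation into 3 shares of $114,000. Maeve and Halim each take $114,000. The remaining share for the deceased Faisal ($114,000) is carried to the next generation.
That pool ($114,000) is divided at the grandchildren's generation equally among Wendel and Callum: $57,000 each.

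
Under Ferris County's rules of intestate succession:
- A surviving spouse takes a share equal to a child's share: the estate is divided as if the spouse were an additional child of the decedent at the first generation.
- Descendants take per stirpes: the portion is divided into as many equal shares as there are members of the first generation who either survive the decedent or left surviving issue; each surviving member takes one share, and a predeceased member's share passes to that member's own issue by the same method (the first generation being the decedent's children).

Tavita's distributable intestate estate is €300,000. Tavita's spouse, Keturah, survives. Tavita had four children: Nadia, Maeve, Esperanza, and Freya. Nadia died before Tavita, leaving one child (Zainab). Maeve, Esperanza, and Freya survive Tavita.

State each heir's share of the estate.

Keturah: €60,000; Zainab: €60,000; Maeve: €60,000; Esperanza: €60,000; Freya: €60,000

The spouse counts as an additional share at the children's level, so there are 5 primary shares of €60,000. Keturah takes one such share (€60,000).
The children's combined portion (€240,000) is divided into 4 shares of €60,000: Maeve, Esperanza, and Freya each take €60,000; Nadia's €60,000 share passes to Nadia's issue.
Nadia's share (€60,000) passes entirely to Zainab.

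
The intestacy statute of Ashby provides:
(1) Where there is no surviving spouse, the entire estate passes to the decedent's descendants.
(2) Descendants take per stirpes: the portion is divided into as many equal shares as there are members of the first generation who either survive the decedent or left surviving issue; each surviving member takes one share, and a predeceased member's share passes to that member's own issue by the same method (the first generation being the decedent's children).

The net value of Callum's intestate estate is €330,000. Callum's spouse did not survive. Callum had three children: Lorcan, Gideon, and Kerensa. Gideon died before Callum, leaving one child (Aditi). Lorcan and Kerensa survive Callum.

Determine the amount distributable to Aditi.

The entire €330,000 passes to the descendants.
That amount (€330,000) is divided into 3 shares of €110,000: Lorcan and Kerensa each take €110,000; Gideon's €110,000 share passes to Gideon's issue.
Gideon's share (€110,000) passes entirely to Aditi.

Aditi receives €110,000.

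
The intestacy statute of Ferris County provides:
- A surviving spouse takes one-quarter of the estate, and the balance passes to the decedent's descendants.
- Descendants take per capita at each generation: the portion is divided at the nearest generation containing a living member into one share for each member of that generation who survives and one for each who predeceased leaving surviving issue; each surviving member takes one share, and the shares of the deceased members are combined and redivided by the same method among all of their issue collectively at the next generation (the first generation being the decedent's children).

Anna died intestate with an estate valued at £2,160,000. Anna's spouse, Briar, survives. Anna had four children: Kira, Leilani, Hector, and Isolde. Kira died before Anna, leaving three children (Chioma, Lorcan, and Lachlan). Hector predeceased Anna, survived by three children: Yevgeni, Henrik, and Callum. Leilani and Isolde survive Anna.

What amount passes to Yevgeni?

Briar takes one-quarter of £2,160,000 = £540,000. The remaining £1,620,000 passes to the descendants.
The descendants' portion (£1,620,000) is divided at the children's generation into 4 shares of £405,000. Leilani and Isolde each take £405,000. The 2 shares of the deceased (Kira and Hector) are combined into a pool of £810,000.
That pool (£810,000) is divided at the grandchildren's generation equally among Chioma, Lorcan, Lachlan, Yevgeni, Henrik, and Callum: £135,000 each.

Yevgeni receives £135,000.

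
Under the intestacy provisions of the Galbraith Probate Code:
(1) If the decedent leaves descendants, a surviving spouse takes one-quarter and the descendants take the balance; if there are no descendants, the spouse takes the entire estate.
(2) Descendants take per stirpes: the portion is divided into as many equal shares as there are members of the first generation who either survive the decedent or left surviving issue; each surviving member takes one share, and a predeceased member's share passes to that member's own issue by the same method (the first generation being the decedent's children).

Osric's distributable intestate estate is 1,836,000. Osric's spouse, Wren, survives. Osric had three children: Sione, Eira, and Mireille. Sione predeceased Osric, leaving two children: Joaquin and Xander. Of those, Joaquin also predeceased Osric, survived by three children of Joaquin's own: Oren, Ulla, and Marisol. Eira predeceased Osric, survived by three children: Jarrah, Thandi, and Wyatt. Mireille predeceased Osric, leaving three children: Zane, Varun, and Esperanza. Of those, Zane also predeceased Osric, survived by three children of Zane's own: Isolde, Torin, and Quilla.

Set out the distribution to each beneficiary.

Wren: 459,000; Oren: 76,500; Ulla: 76,500; Marisol: 76,500; Xander: 229,500; Jarrah: 153,000; Thandi: 153,000; Wyatt: 153,000; Isolde: 51,000; Torin: 51,000; Quilla: 51,000; Varun: 153,000; Esperanza: 153,000

Wren takes one-quarter of 1,836,000 = 459,000. The remaining 1,377,000 passes to the descendants.
The descendants' portion (1,377,000) is divided into 3 shares of 459,000: Sione's 459,000 share passes to Sione's issue; Eira's 459,000 share passes to Eira's issue; Mireille's 459,000 share passes to Mireille's issue.
Sione's share (459,000) is divided into 2 shares of 229,500: Xander takes 229,500; Joaquin's 229,500 share passes to Joaquin's issue.
Joaquin's share (229,500) is divided into 3 shares of 76,500: Oren, Ulla, and Marisol each take 76,500.
Eira's share (459,000) is divided into 3 shares of 153,000: Jarrah, Thandi, and Wyatt each take 153,000.
Mireille's share (459,000) is divided into 3 shares of 153,000: Varun and Esperanza each take 153,000; Zane's 153,000 share passes to Zane's issue.
Zane's share (153,000) is divided into 3 shares of 51,000: Isolde, Torin, and Quilla each take 51,000.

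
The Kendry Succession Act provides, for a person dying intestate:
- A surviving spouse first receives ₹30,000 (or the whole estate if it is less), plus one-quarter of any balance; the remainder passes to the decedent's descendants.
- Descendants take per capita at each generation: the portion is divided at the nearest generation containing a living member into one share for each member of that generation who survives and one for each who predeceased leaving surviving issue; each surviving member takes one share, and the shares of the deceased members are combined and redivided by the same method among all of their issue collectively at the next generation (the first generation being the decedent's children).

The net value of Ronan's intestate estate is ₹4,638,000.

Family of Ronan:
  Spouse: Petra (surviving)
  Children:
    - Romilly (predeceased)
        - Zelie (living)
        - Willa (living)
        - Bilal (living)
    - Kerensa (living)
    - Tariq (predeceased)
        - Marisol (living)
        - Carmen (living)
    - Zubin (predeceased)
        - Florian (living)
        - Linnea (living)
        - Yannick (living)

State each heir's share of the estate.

Petra first takes ₹30,000, leaving a balance of ₹4,608,000. Petra then takes one-quarter of the balance (₹1,152,000), for a total of ₹1,182,000. The remaining ₹3,456,000 passes to the descendants.
The descendants' portion (₹3,456,000) is divided at the children's generation into 4 shares of ₹864,000. Kerensa takes ₹864,000. The 3 shares of the deceased (Romilly, Tariq, and Zubin) are combined into a pool of ₹2,592,000.
That pool (₹2,592,000) is divided at the grandchildren's generation equally among Zelie, Willa, Bilal, Marisol, Carmen, Florian, Linnea, and Yannick: ₹324,000 each.

Petra: ₹1,182,000; Zelie: ₹324,000; Willa: ₹324,000; Bilal: ₹324,000; Kerensa: ₹864,000; Marisol: ₹324,000; Carmen: ₹324,000; Florian: ₹324,000; Linnea: ₹324,000; Yannick: ₹324,000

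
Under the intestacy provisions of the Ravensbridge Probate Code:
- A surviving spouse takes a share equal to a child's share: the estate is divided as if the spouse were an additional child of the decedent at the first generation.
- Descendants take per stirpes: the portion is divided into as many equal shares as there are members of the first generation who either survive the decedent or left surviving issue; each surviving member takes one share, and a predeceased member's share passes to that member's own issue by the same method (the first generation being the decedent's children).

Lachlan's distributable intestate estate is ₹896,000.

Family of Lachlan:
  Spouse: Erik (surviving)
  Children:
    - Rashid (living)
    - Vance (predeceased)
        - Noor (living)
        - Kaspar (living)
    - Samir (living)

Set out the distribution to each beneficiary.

The spouse counts as an additional share at the children's level, so there are 4 primary shares of ₹224,000. Erik takes one such share (₹224,000).
The children's combined portion (₹672,000) is divided into 3 shares of ₹224,000: Rashid and Samir each take ₹224,000; Vance's ₹224,000 share passes to Vance's issue.
Vance's share (₹224,000) is divided into 2 shares of ₹112,000: Noor and Kaspar each take ₹112,000.

Erik: ₹224,000; Rashid: ₹224,000; Noor: ₹112,000; Kaspar: ₹112,000; Samir: ₹224,000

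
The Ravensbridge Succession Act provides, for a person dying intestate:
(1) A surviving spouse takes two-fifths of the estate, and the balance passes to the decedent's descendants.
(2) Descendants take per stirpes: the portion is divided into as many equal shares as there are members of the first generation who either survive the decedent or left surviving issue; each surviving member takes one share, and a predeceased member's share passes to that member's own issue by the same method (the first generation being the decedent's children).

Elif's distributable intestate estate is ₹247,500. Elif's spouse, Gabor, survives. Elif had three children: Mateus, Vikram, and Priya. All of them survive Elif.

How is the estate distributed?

Gabor: ₹99,000; Mateus: ₹49,500; Vikram: ₹49,500; Priya: ₹49,500

Gabor takes two-fifths of ₹247,500 = ₹99,000. The remaining ₹148,500 passes to the descendants.
The descendants' portion (₹148,500) is divided into 3 shares of ₹49,500: Mateus, Vikram, and Priya each take ₹49,500.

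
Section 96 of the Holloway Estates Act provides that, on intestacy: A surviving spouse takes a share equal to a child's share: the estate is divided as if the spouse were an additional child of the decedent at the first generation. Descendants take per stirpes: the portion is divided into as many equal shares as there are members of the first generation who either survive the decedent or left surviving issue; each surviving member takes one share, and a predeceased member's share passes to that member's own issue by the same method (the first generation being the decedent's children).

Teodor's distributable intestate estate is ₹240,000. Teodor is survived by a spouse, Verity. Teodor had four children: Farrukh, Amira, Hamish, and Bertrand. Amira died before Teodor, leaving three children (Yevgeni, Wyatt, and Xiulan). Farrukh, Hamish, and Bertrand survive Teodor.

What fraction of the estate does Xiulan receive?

The spouse counts as an additional share at the children's level, so there are 5 primary shares of ₹48,000. Verity takes one such share (₹48,000).
The children's combined portion (₹192,000) is divided into 4 shares of ₹48,000: Farrukh, Hamish, and Bertrand each take ₹48,000; Amira's ₹48,000 share passes to Amira's issue.
Amira's share (₹48,000) is divided into 3 shares of ₹16,000: Yevgeni, Wyatt, and Xiulan each take ₹16,000.

Xiulan receives 1/15 of the estate.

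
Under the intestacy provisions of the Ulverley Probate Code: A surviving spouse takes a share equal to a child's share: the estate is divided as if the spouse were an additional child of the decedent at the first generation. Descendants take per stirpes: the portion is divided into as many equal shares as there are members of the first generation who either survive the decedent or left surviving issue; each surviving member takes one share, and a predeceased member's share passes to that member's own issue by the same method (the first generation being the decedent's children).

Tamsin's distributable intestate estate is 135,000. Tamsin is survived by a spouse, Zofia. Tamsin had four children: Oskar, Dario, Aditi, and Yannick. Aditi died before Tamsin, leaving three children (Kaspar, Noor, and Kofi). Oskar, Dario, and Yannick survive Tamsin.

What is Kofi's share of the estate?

Kofi receives 9,000.

The spouse counts as an additional share at the children's level, so there are 5 primary shares of 27,000. Zofia takes one such share (27,000).
The children's combined portion (108,000) is divided into 4 shares of 27,000: Oskar, Dario, and Yannick each take 27,000; Aditi's 27,000 share passes to Aditi's issue.
Aditi's share (27,000) is divided into 3 shares of 9,000: Kaspar, Noor, and Kofi each take 9,000.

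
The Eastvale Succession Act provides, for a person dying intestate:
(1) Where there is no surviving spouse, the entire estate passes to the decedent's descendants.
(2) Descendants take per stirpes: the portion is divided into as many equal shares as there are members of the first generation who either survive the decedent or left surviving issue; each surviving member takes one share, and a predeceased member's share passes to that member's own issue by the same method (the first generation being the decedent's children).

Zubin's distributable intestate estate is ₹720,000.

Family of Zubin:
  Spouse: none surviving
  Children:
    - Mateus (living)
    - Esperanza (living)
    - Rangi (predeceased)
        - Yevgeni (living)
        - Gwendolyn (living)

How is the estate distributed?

The entire ₹720,000 passes to the descendants.
That amount (₹720,000) is divided into 3 shares of ₹240,000: Mateus and Esperanza each take ₹240,000; Rangi's ₹240,000 share passes to Rangi's issue.
Rangi's share (₹240,000) is divided into 2 shares of ₹120,000: Yevgeni and Gwendolyn each take ₹120,000.

Mateus: ₹240,000; Esperanza: ₹240,000; Yevgeni: ₹120,000; Gwendolyn: ₹120,000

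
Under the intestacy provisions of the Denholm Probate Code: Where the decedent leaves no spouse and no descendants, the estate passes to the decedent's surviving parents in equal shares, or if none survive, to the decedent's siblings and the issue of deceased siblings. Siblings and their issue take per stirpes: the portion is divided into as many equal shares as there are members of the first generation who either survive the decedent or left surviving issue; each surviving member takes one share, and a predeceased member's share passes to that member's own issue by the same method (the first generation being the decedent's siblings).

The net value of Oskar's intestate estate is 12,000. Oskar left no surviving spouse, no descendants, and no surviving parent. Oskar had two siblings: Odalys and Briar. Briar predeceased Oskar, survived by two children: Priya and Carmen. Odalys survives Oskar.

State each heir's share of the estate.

The entire 12,000 passes to the siblings and their issue.
That amount (12,000) is divided into 2 shares of 6,000: Odalys takes 6,000; Briar's 6,000 share passes to Briar's issue.
Briar's share (6,000) is divided into 2 shares of 3,000: Priya and Carmen each take 3,000.

Odalys: 6,000; Priya: 3,000; Carmen: 3,000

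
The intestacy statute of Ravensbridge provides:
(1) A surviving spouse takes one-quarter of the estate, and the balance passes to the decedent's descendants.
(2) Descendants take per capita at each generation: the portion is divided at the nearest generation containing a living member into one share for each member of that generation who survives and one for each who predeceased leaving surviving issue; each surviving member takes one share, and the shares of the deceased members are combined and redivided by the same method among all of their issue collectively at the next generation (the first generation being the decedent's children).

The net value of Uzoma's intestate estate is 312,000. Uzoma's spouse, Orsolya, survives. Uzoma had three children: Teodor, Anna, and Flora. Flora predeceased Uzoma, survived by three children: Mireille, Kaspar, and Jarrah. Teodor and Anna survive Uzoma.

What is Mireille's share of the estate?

Mireille receives 26,000.

Orsolya takes one-quarter of 312,000 = 78,000. The remaining 234,000 passes to the descendants.
The descendants' portion (234,000) is divided at the children's generation into 3 shares of 78,000. Teodor and Anna each take 78,000. The remaining share for the deceased Flora (78,000) is carried to the next generation.
That pool (78,000) is divided at the grandchildren's generation equally among Mireille, Kaspar, and Jarrah: 26,000 each.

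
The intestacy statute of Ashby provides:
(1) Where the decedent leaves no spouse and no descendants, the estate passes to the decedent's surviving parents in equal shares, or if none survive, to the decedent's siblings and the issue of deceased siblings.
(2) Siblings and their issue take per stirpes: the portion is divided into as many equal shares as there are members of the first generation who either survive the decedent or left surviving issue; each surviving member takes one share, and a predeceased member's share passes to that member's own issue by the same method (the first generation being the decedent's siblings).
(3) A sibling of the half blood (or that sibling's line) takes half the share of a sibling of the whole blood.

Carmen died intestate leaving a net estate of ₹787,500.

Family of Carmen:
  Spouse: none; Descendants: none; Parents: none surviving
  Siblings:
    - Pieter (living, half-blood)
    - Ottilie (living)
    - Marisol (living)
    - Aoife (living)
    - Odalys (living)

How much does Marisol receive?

The entire ₹787,500 passes to the siblings and their issue.
Counting each half-blood sibling's line as half a unit, there are 9/2 units in ₹787,500, so one unit is ₹175,000. Whole-blood lines (Ottilie, Marisol, Aoife, and Odalys) take ₹175,000 each; half-blood lines (Pieter) take ₹87,500 each.

Marisol receives ₹175,000.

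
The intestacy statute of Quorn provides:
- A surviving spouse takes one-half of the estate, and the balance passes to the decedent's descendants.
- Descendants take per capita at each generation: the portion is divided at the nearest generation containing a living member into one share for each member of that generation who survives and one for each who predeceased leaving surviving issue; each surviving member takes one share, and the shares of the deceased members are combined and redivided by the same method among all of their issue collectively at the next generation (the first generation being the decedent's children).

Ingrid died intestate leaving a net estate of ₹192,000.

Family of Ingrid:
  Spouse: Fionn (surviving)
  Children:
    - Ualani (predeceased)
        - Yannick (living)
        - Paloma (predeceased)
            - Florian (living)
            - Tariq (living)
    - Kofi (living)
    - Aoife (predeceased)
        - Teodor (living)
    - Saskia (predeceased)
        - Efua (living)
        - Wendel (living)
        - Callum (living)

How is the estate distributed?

Fionn takes one-half of ₹192,000 = ₹96,000. The remaining ₹96,000 passes to the descendants.
The descendants' portion (₹96,000) is divided at the children's generation into 4 shares of ₹24,000. Kofi takes ₹24,000. The 3 shares of the deceased (Ualani, Aoife, and Saskia) are combined into a pool of ₹72,000.
That pool (₹72,000) is divided at the grandchildren's generation into 6 shares of ₹12,000. Yannick, Teodor, Efua, Wendel, and Callum each take ₹12,000. The remaining share for the deceased Paloma (₹12,000) is carried to the next generation.
That pool (₹12,000) is divided at the great-grandchildren's generation equally among Florian and Tariq: ₹6,000 each.

Fionn: ₹96,000; Yannick: ₹12,000; Florian: ₹6,000; Tariq: ₹6,000; Kofi: ₹24,000; Teodor: ₹12,000; Efua: ₹12,000; Wendel: ₹12,000; Callum: ₹12,000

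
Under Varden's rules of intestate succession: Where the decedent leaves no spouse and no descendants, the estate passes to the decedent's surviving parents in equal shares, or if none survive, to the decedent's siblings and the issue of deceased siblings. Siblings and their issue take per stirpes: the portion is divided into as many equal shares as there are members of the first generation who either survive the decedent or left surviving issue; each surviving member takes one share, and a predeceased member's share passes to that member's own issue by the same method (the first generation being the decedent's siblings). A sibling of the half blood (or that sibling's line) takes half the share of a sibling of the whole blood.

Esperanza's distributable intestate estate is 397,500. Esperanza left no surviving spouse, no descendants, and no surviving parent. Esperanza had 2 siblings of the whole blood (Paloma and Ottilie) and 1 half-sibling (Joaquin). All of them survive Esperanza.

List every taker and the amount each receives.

Paloma: 159,000; Ottilie: 159,000; Joaquin: 79,500

The entire 397,500 passes to the siblings and their issue.
Counting each half-blood sibling's line as half a unit, there are 5/2 units in 397,500, so one unit is 159,000. Whole-blood lines (Paloma and Ottilie) take 159,000 each; half-blood lines (Joaquin) take 79,500 each.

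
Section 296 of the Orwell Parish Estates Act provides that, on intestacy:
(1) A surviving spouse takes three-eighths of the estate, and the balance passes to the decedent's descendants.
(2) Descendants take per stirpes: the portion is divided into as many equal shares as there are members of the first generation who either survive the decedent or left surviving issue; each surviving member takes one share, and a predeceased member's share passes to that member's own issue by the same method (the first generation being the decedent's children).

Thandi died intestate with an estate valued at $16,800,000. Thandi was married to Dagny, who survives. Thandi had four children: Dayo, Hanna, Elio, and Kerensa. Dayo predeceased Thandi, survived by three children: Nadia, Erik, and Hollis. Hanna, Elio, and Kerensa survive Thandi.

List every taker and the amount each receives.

Dagny: $6,300,000; Nadia: $875,000; Erik: $875,000; Hollis: $875,000; Hanna: $2,625,000; Elio: $2,625,000; Kerensa: $2,625,000

Dagny takes three-eighths of $16,800,000 = $6,300,000. The remaining $10,500,000 passes to the descendants.
The descendants' portion ($10,500,000) is divided into 4 shares of $2,625,000: Hanna, Elio, and Kerensa each take $2,625,000; Dayo's $2,625,000 share passes to Dayo's issue.
Dayo's share ($2,625,000) is divided into 3 shares of $875,000: Nadia, Erik, and Hollis each take $875,000.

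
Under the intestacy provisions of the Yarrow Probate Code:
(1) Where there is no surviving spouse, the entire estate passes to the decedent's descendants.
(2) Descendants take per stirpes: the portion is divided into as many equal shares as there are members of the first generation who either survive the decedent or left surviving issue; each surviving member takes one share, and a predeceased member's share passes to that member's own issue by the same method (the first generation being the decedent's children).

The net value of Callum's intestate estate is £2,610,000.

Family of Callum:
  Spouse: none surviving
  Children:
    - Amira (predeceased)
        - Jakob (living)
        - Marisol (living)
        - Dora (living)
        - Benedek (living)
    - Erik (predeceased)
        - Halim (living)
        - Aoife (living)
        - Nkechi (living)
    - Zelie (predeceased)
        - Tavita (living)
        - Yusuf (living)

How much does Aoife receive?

Aoife receives £290,000.

The entire £2,610,000 passes to the descendants.
That amount (£2,610,000) is divided into 3 shares of £870,000: Amira's £870,000 share passes to Amira's issue; Erik's £870,000 share passes to Erik's issue; Zelie's £870,000 share passes to Zelie's issue.
Amira's share (£870,000) is divided into 4 shares of £217,500: Jakob, Marisol, Dora, and Benedek each take £217,500.
Erik's share (£870,000) is divided into 3 shares of £290,000: Halim, Aoife, and Nkechi each take £290,000.
Zelie's share (£870,000) is divided into 2 shares of £435,000: Tavita and Yusuf each take £435,000.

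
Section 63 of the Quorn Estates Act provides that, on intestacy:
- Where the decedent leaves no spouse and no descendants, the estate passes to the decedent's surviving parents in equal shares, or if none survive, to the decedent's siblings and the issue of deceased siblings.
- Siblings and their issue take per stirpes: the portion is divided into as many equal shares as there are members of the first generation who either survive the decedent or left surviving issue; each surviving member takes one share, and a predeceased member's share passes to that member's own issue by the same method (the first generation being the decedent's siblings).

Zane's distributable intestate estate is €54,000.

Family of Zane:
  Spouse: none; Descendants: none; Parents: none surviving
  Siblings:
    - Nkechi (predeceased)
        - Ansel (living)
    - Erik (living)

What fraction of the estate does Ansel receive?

Ansel receives 1/2 of the estate.

The entire €54,000 passes to the siblings and their issue.
That amount (€54,000) is divided into 2 shares of €27,000: Erik takes €27,000; Nkechi's €27,000 share passes to Nkechi's issue.
Nkechi's share (€27,000) passes entirely to Ansel.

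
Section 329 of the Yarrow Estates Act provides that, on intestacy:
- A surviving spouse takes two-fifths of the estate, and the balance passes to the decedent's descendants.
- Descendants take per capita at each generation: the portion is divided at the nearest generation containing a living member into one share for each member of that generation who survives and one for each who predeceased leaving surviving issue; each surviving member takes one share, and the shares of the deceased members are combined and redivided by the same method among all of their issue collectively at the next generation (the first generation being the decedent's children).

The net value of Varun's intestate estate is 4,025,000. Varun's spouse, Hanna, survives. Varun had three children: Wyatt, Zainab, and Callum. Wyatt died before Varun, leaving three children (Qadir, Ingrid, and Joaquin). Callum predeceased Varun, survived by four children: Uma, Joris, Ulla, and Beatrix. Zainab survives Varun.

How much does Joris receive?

Joris receives 230,000.

Hanna takes two-fifths of 4,025,000 = 1,610,000. The remaining 2,415,000 passes to the descendants.
The descendants' portion (2,415,000) is divided at the children's generation into 3 shares of 805,000. Zainab takes 805,000. The 2 shares of the deceased (Wyatt and Callum) are combined into a pool of 1,610,000.
That pool (1,610,000) is divided at the grandchildren's generation equally among Qadir, Ingrid, Joaquin, Uma, Joris, Ulla, and Beatrix: 230,000 each.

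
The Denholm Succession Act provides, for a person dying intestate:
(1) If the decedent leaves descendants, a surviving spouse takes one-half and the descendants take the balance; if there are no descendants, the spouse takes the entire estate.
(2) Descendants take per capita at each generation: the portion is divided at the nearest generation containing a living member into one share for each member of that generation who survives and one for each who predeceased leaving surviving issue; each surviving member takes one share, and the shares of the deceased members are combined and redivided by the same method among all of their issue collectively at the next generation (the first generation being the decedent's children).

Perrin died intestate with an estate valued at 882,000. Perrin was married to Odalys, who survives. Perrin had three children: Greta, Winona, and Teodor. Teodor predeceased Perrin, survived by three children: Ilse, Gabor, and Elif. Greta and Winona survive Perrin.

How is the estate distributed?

Odalys: 441,000; Greta: 147,000; Winona: 147,000; Ilse: 49,000; Gabor: 49,000; Elif: 49,000

Odalys takes one-half of 882,000 = 441,000. The remaining 441,000 passes to the descendants.
The descendants' portion (441,000) is divided at the children's generation into 3 shares of 147,000. Greta and Winona each take 147,000. The remaining share for the deceased Teodor (147,000) is carried to the next generation.
That pool (147,000) is divided at the grandchildren's generation equally among Ilse, Gabor, and Elif: 49,000 each.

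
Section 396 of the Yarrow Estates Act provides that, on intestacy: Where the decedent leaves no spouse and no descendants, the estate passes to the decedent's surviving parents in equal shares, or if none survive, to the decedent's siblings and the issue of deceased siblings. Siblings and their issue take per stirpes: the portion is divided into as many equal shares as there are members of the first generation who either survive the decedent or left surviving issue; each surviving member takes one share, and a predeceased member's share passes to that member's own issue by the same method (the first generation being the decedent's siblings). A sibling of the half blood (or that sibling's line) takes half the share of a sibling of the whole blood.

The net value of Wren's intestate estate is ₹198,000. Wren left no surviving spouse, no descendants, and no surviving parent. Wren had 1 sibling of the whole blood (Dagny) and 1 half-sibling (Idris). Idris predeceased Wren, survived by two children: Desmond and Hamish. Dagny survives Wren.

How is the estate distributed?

Dagny: ₹132,000; Desmond: ₹33,000; Hamish: ₹33,000

The entire ₹198,000 passes to the siblings and their issue.
Counting each half-blood sibling's line as half a unit, there are 3/2 units in ₹198,000, so one unit is ₹132,000. Whole-blood lines (Dagny) take ₹132,000 each; half-blood lines (Idris) take ₹66,000 each.
Idris's share (₹66,000) is divided into 2 shares of ₹33,000: Desmond and Hamish each take ₹33,000.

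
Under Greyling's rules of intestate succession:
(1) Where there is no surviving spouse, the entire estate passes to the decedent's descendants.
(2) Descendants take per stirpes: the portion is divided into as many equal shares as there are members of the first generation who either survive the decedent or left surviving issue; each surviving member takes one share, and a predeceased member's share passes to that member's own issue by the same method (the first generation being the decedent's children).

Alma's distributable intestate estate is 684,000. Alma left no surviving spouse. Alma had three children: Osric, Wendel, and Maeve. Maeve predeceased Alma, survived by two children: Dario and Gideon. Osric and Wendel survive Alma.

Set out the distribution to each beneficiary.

The entire 684,000 passes to the descendants.
That amount (684,000) is divided into 3 shares of 228,000: Osric and Wendel each take 228,000; Maeve's 228,000 share passes to Maeve's issue.
Maeve's share (228,000) is divided into 2 shares of 114,000: Dario and Gideon each take 114,000.

Osric: 228,000; Wendel: 228,000; Dario: 114,000; Gideon: 114,000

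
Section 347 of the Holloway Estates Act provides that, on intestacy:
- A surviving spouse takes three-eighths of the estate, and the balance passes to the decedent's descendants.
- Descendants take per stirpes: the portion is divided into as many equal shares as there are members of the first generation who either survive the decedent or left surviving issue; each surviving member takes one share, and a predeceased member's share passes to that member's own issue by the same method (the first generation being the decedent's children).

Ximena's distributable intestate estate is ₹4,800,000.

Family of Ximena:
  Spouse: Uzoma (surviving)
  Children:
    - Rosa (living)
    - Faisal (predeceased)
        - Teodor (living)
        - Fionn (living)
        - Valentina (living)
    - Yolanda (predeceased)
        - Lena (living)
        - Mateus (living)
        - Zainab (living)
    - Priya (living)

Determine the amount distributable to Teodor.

Uzoma takes three-eighths of ₹4,800,000 = ₹1,800,000. The remaining ₹3,000,000 passes to the descendants.
The descendants' portion (₹3,000,000) is divided into 4 shares of ₹750,000: Rosa and Priya each take ₹750,000; Faisal's ₹750,000 share passes to Faisal's issue; Yolanda's ₹750,000 share passes to Yolanda's issue.
Faisal's share (₹750,000) is divided into 3 shares of ₹250,000: Teodor, Fionn, and Valentina each take ₹250,000.
Yolanda's share (₹750,000) is divided into 3 shares of ₹250,000: Lena, Mateus, and Zainab each take ₹250,000.

Teodor receives ₹250,000.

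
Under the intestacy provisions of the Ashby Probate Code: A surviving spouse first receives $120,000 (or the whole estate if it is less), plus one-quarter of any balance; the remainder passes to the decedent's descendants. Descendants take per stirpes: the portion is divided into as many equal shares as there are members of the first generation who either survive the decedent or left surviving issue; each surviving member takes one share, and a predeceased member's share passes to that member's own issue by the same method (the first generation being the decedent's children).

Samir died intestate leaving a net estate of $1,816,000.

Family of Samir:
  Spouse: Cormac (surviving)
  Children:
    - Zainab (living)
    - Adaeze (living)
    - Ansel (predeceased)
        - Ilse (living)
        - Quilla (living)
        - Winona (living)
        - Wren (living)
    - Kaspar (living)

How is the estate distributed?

Cormac first takes $120,000, leaving a balance of $1,696,000. Cormac then takes one-quarter of the balance ($424,000), for a total of $544,000. The remaining $1,272,000 passes to the descendants.
The descendants' portion ($1,272,000) is divided into 4 shares of $318,000: Zainab, Adaeze, and Kaspar each take $318,000; Ansel's $318,000 share passes to Ansel's issue.
Ansel's share ($318,000) is divided into 4 shares of $79,500: Ilse, Quilla, Winona, and Wren each take $79,500.

Cormac: $544,000; Zainab: $318,000; Adaeze: $318,000; Ilse: $79,500; Quilla: $79,500; Winona: $79,500; Wren: $79,500; Kaspar: $318,000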